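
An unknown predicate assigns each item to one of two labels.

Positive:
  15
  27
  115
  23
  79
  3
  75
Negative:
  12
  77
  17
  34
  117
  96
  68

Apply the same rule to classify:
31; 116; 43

Positive, Negative, Positive

The classifier is using: ≡ 3 (mod 4).
31 — 31 mod 4 = 3, hence Positive. 116 — 116 mod 4 = 0, hence Negative. 43 — 43 mod 4 = 3, hence Positive.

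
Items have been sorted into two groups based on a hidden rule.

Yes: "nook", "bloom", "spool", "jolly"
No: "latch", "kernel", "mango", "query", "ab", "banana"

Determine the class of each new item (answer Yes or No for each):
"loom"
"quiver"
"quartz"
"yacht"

The common property of the 'Yes' items is: has a double letter. No 'No' item has it.
"loom" → 'oo' doubled → Yes. "quiver" → no doubled letter → No. "quartz" → no doubled letter → No. "yacht" → no doubled letter → No.

Yes, No, No, No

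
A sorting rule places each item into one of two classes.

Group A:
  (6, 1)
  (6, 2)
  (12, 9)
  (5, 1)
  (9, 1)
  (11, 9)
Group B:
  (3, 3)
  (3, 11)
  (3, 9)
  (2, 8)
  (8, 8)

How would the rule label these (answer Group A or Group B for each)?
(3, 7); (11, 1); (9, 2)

The simplest hypothesis consistent with all the labels is: first > second.

Group B, Group A, Group A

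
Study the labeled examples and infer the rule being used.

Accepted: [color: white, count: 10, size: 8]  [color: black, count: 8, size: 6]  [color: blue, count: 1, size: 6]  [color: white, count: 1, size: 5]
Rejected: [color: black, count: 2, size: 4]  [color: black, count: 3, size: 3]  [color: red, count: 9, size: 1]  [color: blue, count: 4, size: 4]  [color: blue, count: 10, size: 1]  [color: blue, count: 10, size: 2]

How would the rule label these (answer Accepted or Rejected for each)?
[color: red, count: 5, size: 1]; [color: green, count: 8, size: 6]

A rule that fits every label: size ≥ 5 — true of each 'Accepted' example, false of each 'Rejected' one.
[color: red, count: 5, size: 1]: size = 1 — doesn't match, so Rejected. [color: green, count: 8, size: 6]: size = 6 — matches, so Accepted.

Rejected, Accepted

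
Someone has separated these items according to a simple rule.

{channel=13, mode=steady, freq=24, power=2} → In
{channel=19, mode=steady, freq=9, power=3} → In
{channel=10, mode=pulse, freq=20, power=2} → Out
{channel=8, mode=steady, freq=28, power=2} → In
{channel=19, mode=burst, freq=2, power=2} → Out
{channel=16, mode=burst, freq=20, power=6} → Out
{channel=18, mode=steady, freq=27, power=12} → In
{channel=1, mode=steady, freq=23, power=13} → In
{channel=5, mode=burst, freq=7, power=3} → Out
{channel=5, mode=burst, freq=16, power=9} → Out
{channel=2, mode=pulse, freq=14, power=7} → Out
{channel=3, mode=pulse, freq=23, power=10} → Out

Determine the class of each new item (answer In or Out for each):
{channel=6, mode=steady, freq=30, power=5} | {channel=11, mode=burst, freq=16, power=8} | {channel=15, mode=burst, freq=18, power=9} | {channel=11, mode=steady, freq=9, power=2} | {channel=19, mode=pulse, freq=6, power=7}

The distinguishing property — mode is steady — holds for all the 'In' cases and none of the 'Out' cases.
{channel=6, mode=steady, freq=30, power=5}: mode is steady, has this property → In. {channel=11, mode=burst, freq=16, power=8}: mode is burst, lacks this property → Out. {channel=15, mode=burst, freq=18, power=9}: mode is burst, lacks this property → Out. {channel=11, mode=steady, freq=9, power=2}: mode is steady, has this property → In. {channel=19, mode=pulse, freq=6, power=7}: mode is pulse, lacks this property → Out.

In, Out, Out, In, Out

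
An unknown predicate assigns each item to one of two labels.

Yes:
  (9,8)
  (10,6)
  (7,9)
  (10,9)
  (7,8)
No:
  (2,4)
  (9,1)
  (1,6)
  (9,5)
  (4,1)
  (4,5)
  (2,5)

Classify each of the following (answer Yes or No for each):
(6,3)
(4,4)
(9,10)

One predicate separates the groups cleanly: sum ≥ 15.
(6,3): 6+3 = 9, lacks this property → No.
(4,4): 4+4 = 8, lacks this property → No.
(9,10): 9+10 = 19, has this property → Yes.

No, No, Yes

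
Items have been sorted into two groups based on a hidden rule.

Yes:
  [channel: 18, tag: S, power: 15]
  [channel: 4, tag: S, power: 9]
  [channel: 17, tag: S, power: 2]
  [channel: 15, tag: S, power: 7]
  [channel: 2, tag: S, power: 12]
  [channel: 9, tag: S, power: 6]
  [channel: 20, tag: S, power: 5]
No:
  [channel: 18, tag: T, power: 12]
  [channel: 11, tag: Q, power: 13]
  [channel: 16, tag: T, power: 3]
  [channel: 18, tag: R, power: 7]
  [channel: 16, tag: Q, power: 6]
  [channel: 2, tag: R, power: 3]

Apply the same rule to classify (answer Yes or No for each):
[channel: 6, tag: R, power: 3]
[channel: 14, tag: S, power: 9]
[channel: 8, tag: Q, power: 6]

Checking candidate rules against both groups, what survives is: tag is S.

No, Yes, No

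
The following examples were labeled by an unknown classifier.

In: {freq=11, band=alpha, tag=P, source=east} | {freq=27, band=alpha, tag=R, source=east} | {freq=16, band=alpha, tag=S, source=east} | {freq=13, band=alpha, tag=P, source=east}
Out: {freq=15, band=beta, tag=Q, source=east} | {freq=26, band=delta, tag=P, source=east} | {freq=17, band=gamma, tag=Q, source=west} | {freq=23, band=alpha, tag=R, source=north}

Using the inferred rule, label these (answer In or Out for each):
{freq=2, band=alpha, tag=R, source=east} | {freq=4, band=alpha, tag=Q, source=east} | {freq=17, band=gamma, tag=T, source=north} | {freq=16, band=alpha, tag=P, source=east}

In, In, Out, In

One predicate separates the groups cleanly: band is alpha AND source is east.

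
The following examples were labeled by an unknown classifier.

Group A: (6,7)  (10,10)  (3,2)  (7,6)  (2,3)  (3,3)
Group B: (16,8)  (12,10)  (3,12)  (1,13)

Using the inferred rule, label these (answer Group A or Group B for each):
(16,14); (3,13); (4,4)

'Group A' ⟺ max ≤ 10.

Group B, Group B, Group A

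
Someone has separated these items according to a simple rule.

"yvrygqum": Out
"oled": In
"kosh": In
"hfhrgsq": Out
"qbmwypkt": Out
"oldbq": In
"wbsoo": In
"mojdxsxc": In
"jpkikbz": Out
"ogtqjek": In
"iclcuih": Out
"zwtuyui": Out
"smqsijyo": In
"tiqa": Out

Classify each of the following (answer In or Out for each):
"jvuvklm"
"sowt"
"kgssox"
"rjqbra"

Out, In, In, Out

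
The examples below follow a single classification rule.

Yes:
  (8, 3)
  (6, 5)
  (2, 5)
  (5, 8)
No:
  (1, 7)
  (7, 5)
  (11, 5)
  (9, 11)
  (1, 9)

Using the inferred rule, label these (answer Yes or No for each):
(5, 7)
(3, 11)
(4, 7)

No, No, Yes

Rule: sum is odd. This holds for each 'Yes' example and fails for each 'No' one.
No: (5, 7), since 5+7 = 12. No: (3, 11), since 3+11 = 14. Yes: (4, 7), since 4+7 = 11.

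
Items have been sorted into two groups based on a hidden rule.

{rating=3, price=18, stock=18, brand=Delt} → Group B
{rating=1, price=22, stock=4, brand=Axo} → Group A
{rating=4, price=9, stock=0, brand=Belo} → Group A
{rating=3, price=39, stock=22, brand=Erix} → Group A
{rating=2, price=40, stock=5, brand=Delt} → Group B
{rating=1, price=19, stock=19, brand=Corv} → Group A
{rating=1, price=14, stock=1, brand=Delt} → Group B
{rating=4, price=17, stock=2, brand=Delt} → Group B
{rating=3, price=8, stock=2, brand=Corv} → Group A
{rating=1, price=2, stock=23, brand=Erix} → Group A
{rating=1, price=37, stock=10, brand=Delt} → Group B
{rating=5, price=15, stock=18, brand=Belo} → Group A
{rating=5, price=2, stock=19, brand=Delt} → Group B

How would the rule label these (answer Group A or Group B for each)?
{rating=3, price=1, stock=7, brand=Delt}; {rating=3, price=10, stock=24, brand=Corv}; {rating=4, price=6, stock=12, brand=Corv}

Checking candidate rules against both groups, what survives is: brand is not Delt.

Group B, Group A, Group A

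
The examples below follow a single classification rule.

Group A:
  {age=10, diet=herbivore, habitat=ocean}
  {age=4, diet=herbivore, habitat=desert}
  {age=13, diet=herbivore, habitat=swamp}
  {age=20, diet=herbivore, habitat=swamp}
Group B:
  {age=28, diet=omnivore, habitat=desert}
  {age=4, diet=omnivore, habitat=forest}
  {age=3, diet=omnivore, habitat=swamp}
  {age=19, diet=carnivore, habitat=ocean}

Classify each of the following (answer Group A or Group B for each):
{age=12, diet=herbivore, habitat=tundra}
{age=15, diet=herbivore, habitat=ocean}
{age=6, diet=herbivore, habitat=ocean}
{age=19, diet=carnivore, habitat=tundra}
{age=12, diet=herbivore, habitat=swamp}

Group A, Group A, Group A, Group B, Group A

All 'Group A' examples share one property — diet is herbivore — and every 'Group B' example lacks it.
Group A: {age=12, diet=herbivore, habitat=tundra}, since diet is herbivore.
Group A: {age=15, diet=herbivore, habitat=ocean}, since diet is herbivore.
Group A: {age=6, diet=herbivore, habitat=ocean}, since diet is herbivore.
Group B: {age=19, diet=carnivore, habitat=tundra}, since diet is carnivore.
Group A: {age=12, diet=herbivore, habitat=swamp}, since diet is herbivore.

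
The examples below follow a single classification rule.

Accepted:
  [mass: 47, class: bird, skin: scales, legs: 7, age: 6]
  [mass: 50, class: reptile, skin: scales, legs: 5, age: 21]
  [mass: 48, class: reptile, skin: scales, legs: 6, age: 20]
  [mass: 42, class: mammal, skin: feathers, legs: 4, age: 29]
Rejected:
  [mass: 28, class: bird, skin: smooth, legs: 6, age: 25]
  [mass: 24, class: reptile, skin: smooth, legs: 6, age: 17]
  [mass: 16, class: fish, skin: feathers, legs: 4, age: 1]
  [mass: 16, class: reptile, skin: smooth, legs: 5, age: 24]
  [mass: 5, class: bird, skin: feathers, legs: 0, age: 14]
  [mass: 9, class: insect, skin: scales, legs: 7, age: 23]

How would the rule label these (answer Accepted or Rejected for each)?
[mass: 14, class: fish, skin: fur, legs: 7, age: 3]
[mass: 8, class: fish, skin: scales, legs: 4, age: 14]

Rejected, Rejected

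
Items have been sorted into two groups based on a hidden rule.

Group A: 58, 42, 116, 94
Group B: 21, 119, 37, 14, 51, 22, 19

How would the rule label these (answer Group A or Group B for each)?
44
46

Rule: even AND at least 37. This holds for each 'Group A' example and fails for each 'Group B' one.
44: 44 is even, 44 ≥ 37, passes → Group A. 46: 46 is even, 46 ≥ 37, passes → Group A.

Group A, Group A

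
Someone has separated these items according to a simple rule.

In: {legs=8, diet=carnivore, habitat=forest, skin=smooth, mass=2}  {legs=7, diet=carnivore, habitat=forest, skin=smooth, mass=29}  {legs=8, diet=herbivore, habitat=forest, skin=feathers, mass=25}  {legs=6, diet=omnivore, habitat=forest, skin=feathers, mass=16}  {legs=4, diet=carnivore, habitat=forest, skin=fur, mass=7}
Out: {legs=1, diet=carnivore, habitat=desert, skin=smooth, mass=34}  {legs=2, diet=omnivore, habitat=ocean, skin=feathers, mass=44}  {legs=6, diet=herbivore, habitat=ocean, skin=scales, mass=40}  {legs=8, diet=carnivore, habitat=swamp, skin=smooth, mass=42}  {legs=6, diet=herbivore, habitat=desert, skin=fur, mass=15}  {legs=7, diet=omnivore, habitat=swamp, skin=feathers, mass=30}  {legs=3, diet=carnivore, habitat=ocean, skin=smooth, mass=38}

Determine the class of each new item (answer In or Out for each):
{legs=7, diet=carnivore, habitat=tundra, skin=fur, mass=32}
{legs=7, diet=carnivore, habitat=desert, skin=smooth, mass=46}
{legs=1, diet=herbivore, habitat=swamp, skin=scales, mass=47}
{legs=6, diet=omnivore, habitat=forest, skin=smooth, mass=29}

Out, Out, Out, In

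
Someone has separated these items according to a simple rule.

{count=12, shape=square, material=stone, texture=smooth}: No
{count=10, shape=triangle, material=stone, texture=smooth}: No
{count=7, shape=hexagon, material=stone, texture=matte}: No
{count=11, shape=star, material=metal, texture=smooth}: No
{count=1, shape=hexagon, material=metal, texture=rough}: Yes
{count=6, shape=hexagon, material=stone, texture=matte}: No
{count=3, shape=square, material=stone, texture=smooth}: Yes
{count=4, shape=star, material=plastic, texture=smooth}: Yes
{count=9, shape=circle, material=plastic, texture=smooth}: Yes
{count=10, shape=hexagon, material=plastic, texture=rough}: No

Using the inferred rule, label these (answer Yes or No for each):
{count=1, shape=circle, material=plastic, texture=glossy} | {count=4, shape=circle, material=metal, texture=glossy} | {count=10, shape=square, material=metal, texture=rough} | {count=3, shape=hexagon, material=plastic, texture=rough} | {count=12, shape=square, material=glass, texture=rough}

The distinguishing property — shape is circle OR count ≤ 4 — holds for all the 'Yes' cases and none of the 'No' cases.
{count=1, shape=circle, material=plastic, texture=glossy}: shape is circle, count = 1 — qualifies, so Yes. {count=4, shape=circle, material=metal, texture=glossy}: shape is circle, count = 4 — qualifies, so Yes. {count=10, shape=square, material=metal, texture=rough}: shape is square, count = 10 — lacks this property, so No. {count=3, shape=hexagon, material=plastic, texture=rough}: shape is hexagon, count = 3 — qualifies, so Yes. {count=12, shape=square, material=glass, texture=rough}: shape is square, count = 12 — lacks this property, so No.

Yes, Yes, No, Yes, No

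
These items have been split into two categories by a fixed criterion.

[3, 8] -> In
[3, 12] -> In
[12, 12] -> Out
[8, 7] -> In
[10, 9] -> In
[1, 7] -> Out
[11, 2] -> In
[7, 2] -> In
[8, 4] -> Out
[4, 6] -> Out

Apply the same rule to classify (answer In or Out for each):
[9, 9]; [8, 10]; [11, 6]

Out, Out, In

The common property of the 'In' items is: sum is odd. No 'Out' item has it.
[9, 9]: 9+9 = 18 — does not satisfy this, so Out. [8, 10]: 8+10 = 18 — does not satisfy this, so Out. [11, 6]: 11+6 = 17 — passes, so In.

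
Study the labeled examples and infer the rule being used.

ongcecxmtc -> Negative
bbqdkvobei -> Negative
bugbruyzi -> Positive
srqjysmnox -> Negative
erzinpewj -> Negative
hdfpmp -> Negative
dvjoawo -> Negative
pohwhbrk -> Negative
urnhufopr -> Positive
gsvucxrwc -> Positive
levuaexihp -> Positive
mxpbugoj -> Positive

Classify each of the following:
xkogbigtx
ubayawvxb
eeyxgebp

Negative, Positive, Negative

Comparing the two groups points to one rule — contains 'u'.
xkogbigtx: no 'u' — does not pass, so Negative.
ubayawvxb: has 'u' — passes, so Positive.
eeyxgebp: no 'u' — does not pass, so Negative.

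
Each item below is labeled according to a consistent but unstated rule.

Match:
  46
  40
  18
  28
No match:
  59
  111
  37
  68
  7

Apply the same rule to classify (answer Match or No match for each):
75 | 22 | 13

No match, Match, No match

The simplest hypothesis consistent with all the labels is: even AND at most 46.
75: 75 is odd, 75 > 46 — does not fit, so No match.
22: 22 is even, 22 ≤ 46 — checks out, so Match.
13: 13 is odd, 13 ≤ 46 — does not fit, so No match.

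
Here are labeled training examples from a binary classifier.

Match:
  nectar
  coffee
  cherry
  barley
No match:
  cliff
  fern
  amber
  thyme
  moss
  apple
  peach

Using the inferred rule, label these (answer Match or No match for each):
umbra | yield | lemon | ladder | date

No match, No match, No match, Match, No match

The pattern is that an item is 'Match' exactly when: length 6.
No match: umbra, since length 5. No match: yield, since length 5. No match: lemon, since length 5. Match: ladder, since length 6. No match: date, since length 4.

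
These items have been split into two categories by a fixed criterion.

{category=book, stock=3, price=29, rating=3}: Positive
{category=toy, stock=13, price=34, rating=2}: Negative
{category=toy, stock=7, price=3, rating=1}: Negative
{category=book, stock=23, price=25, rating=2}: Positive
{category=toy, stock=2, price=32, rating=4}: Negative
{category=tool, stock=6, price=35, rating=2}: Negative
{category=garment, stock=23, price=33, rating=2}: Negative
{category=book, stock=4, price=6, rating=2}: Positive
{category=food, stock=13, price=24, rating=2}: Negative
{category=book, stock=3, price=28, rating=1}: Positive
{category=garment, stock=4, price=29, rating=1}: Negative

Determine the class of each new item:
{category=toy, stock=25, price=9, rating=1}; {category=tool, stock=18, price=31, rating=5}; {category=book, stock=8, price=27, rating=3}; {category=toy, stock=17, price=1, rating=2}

All 'Positive' examples share one property — category is book — and every 'Negative' example lacks it.
{category=toy, stock=25, price=9, rating=1}: Negative (category is toy). {category=tool, stock=18, price=31, rating=5}: Negative (category is tool). {category=book, stock=8, price=27, rating=3}: Positive (category is book). {category=toy, stock=17, price=1, rating=2}: Negative (category is toy).

Negative, Negative, Positive, Negative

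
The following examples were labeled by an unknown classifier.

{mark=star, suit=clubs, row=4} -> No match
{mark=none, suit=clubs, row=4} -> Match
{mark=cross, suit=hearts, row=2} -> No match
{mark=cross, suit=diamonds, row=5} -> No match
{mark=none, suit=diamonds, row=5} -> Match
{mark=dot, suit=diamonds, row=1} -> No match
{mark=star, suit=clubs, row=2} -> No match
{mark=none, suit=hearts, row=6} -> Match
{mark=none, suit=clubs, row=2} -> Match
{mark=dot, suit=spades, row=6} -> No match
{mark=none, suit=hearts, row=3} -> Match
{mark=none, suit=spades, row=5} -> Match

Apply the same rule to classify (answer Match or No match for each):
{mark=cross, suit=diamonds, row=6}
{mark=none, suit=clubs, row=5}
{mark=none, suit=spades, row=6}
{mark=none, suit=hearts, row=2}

One predicate separates the groups cleanly: mark is none.
{mark=cross, suit=diamonds, row=6} — mark is cross, hence No match.
{mark=none, suit=clubs, row=5} — mark is none, hence Match.
{mark=none, suit=spades, row=6} — mark is none, hence Match.
{mark=none, suit=hearts, row=2} — mark is none, hence Match.

No match, Match, Match, Match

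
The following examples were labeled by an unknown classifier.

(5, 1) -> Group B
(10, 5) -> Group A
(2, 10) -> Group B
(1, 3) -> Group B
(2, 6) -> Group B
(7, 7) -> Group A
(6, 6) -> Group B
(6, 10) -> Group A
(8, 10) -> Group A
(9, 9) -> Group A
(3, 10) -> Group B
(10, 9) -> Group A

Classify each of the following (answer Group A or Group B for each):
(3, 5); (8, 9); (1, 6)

The distinguishing property — sum ≥ 14 — holds for all the 'Group A' cases and none of the 'Group B' cases.

Group B, Group A, Group B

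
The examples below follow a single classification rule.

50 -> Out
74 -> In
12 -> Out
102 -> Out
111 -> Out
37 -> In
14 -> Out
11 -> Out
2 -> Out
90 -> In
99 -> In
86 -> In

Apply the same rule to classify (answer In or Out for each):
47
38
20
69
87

In, In, Out, In, In

Rule: digit sum ≥ 6. This holds for each 'In' example and fails for each 'Out' one.
47: digit sum 4+7 = 11 — matches, so In. 38: digit sum 3+8 = 11 — matches, so In. 20: digit sum 2+0 = 2 — does not pass, so Out. 69: digit sum 6+9 = 15 — matches, so In. 87: digit sum 8+7 = 15 — matches, so In.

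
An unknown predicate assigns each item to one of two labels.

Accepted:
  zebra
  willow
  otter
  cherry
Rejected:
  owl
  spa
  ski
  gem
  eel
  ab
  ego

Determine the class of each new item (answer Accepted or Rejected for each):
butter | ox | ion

Accepted, Rejected, Rejected

The rule appears to be: length ≥ 5.
butter: length 6, passes → Accepted.
ox: length 2, doesn't match → Rejected.
ion: length 3, doesn't match → Rejected.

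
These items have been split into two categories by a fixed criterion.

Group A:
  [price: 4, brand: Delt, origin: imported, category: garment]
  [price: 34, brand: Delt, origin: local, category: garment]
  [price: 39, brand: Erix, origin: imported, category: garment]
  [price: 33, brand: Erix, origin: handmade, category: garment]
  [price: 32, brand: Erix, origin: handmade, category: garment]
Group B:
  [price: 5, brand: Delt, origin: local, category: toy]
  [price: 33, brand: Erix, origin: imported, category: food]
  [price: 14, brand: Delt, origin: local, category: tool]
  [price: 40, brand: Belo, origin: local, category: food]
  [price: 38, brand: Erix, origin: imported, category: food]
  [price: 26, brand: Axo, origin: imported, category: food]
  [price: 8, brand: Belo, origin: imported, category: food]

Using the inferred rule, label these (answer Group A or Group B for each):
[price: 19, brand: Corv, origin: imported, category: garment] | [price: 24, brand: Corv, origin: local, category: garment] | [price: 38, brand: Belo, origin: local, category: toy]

Group A, Group A, Group B

Rule: category is garment. This holds for each 'Group A' example and fails for each 'Group B' one.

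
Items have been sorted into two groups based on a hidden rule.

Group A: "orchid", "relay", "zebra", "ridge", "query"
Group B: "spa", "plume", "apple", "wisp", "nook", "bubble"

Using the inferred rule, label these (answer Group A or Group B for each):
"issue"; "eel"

Group B, Group B

The common property of the 'Group A' items is: contains 'r'. No 'Group B' item has it.
Group B: "issue", since no 'r'. Group B: "eel", since no 'r'.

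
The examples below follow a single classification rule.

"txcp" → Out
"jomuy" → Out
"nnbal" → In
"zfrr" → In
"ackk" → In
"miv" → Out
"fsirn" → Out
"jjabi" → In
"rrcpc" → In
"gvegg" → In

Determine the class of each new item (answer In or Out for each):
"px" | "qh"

Out, Out

All 'In' examples share one property — has a double letter — and every 'Out' example lacks it.
"px": Out (no doubled letter).
"qh": Out (no doubled letter).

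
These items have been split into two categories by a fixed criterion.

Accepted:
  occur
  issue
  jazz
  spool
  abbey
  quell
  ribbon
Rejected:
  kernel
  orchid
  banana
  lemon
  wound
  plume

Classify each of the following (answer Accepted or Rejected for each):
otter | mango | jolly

Accepted, Rejected, Accepted

The common property of the 'Accepted' items is: has a double letter. No 'Rejected' item has it.
otter → 'tt' doubled → Accepted.
mango → no doubled letter → Rejected.
jolly → 'll' doubled → Accepted.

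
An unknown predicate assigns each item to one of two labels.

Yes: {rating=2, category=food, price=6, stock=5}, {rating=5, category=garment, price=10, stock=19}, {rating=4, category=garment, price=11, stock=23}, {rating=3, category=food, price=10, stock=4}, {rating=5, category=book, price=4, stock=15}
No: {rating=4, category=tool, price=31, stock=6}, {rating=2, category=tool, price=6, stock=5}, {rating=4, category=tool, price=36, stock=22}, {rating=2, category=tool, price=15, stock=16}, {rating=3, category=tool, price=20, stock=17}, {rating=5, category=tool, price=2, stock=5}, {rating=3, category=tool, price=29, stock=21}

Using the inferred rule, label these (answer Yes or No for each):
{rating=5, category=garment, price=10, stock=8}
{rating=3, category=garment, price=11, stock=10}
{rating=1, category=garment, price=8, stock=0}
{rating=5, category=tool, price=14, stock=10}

Yes, Yes, Yes, No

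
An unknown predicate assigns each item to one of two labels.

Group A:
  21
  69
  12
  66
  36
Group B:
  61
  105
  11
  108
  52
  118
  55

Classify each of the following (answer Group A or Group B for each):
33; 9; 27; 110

The distinguishing property — multiple of 3 AND at most 69 — holds for all the 'Group A' cases and none of the 'Group B' cases.
33: 33 = 3·11, 33 ≤ 69, checks out → Group A. 9: 9 = 3·3, 9 ≤ 69, checks out → Group A. 27: 27 = 3·9, 27 ≤ 69, checks out → Group A. 110: 110 = 3·36 + 2, 110 > 69, does not pass → Group B.

Group A, Group A, Group A, Group B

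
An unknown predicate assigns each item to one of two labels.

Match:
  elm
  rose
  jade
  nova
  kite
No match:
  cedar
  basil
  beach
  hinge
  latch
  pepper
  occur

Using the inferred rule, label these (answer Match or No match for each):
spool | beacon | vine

All 'Match' examples share one property — length ≤ 4 — and every 'No match' example lacks it.
spool: length 5 — does not satisfy this, so No match. beacon: length 6 — does not satisfy this, so No match. vine: length 4 — meets the rule, so Match.

No match, No match, Match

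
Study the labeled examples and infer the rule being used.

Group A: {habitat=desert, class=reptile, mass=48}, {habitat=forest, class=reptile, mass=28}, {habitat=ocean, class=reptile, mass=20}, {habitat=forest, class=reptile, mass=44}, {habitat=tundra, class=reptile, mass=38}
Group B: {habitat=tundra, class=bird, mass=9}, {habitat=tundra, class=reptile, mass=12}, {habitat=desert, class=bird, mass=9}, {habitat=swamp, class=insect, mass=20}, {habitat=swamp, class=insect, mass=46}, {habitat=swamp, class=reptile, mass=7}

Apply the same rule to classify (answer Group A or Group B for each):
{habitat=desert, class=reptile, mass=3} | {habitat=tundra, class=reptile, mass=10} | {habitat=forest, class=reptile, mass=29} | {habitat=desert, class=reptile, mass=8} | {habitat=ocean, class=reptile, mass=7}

Group B, Group B, Group A, Group B, Group B

The common property of the 'Group A' items is: class is reptile AND mass ≥ 20. No 'Group B' item has it.
Group B: {habitat=desert, class=reptile, mass=3}, since class is reptile, mass = 3. Group B: {habitat=tundra, class=reptile, mass=10}, since class is reptile, mass = 10. Group A: {habitat=forest, class=reptile, mass=29}, since class is reptile, mass = 29. Group B: {habitat=desert, class=reptile, mass=8}, since class is reptile, mass = 8. Group B: {habitat=ocean, class=reptile, mass=7}, since class is reptile, mass = 7.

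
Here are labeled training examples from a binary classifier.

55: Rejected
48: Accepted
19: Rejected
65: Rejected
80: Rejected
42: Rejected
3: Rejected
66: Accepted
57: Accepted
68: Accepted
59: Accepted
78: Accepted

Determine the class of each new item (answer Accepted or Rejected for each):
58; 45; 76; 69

Accepted, Rejected, Accepted, Accepted

The classifier is using: digit sum ≥ 12.
58: digit sum 5+8 = 13, has this property → Accepted. 45: digit sum 4+5 = 9, doesn't match → Rejected. 76: digit sum 7+6 = 13, has this property → Accepted. 69: digit sum 6+9 = 15, has this property → Accepted.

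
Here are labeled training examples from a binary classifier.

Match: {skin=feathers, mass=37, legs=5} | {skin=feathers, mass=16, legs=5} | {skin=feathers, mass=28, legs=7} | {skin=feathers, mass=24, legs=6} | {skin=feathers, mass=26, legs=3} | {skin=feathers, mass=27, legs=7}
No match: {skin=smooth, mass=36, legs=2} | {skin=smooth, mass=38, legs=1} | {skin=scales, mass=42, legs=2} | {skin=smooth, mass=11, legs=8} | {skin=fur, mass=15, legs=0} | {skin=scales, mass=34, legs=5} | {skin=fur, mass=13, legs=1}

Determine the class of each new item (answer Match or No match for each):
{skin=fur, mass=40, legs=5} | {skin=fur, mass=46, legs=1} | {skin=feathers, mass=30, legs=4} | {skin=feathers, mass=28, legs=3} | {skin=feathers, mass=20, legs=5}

No match, No match, Match, Match, Match

Looking at the examples, the only property every 'Match' case has and every 'No match' case lacks is: skin is feathers.
No match: {skin=fur, mass=40, legs=5}, since skin is fur.
No match: {skin=fur, mass=46, legs=1}, since skin is fur.
Match: {skin=feathers, mass=30, legs=4}, since skin is feathers.
Match: {skin=feathers, mass=28, legs=3}, since skin is feathers.
Match: {skin=feathers, mass=20, legs=5}, since skin is feathers.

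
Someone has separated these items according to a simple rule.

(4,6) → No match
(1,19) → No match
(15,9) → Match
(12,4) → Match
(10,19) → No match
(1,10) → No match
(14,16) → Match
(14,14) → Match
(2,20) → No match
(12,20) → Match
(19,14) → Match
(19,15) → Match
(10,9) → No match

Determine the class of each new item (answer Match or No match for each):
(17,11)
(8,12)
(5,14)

Match, No match, No match

A rule that fits every label: first ≥ 12 — true of each 'Match' example, false of each 'No match' one.
Match: (17,11), since first 17. No match: (8,12), since first 8. No match: (5,14), since first 5.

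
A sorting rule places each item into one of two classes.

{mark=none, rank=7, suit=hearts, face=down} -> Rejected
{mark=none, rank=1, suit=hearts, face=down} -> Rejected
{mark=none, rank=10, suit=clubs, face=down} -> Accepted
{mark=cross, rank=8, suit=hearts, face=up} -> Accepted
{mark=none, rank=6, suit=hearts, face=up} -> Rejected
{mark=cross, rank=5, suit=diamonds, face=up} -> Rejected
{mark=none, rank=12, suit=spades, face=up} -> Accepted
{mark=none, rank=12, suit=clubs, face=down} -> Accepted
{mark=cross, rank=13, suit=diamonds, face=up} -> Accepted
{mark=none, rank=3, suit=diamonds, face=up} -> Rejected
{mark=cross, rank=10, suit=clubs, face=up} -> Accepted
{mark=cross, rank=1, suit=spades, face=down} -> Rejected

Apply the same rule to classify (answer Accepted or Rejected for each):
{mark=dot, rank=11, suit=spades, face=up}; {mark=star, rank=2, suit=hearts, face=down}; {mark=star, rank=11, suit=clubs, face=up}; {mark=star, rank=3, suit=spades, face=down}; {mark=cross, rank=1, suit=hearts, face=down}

A rule that fits every label: rank ≥ 8 — true of each 'Accepted' example, false of each 'Rejected' one.
{mark=dot, rank=11, suit=spades, face=up}: rank = 11 — satisfies this, so Accepted.
{mark=star, rank=2, suit=hearts, face=down}: rank = 2 — fails the rule, so Rejected.
{mark=star, rank=11, suit=clubs, face=up}: rank = 11 — satisfies this, so Accepted.
{mark=star, rank=3, suit=spades, face=down}: rank = 3 — fails the rule, so Rejected.
{mark=cross, rank=1, suit=hearts, face=down}: rank = 1 — fails the rule, so Rejected.

Accepted, Rejected, Accepted, Rejected, Rejected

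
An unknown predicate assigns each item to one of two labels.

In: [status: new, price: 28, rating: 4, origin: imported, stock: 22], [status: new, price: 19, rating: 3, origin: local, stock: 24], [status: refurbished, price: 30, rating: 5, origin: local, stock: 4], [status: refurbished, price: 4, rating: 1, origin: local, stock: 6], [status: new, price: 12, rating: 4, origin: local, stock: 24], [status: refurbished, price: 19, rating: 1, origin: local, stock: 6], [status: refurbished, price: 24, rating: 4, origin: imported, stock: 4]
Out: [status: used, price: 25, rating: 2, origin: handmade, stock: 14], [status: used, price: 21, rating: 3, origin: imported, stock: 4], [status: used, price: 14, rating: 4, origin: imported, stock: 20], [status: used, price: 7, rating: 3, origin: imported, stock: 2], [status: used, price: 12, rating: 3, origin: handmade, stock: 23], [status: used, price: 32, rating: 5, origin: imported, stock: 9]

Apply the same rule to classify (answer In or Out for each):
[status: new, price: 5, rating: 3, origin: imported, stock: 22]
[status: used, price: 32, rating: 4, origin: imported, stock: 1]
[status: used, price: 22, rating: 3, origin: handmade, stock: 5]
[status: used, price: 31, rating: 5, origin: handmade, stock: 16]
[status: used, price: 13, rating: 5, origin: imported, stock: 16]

The simplest hypothesis consistent with all the labels is: status is not used.
[status: new, price: 5, rating: 3, origin: imported, stock: 22] → status is new → In. [status: used, price: 32, rating: 4, origin: imported, stock: 1] → status is used → Out. [status: used, price: 22, rating: 3, origin: handmade, stock: 5] → status is used → Out. [status: used, price: 31, rating: 5, origin: handmade, stock: 16] → status is used → Out. [status: used, price: 13, rating: 5, origin: imported, stock: 16] → status is used → Out.

In, Out, Out, Out, Out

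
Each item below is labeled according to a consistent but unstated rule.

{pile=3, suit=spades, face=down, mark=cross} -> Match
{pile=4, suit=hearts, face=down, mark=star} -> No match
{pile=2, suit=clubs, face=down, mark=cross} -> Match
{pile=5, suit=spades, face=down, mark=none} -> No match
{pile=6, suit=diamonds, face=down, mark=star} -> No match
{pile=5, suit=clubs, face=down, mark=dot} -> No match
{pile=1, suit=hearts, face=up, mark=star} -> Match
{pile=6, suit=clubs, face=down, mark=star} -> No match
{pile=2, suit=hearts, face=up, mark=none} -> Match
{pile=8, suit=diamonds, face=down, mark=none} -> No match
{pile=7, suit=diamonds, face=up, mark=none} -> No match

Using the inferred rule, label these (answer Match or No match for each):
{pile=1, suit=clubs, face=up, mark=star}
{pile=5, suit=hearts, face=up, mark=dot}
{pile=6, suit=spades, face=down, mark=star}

The simplest hypothesis consistent with all the labels is: pile ≤ 3.
{pile=1, suit=clubs, face=up, mark=star}: Match (pile = 1).
{pile=5, suit=hearts, face=up, mark=dot}: No match (pile = 5).
{pile=6, suit=spades, face=down, mark=star}: No match (pile = 6).

Match, No match, No match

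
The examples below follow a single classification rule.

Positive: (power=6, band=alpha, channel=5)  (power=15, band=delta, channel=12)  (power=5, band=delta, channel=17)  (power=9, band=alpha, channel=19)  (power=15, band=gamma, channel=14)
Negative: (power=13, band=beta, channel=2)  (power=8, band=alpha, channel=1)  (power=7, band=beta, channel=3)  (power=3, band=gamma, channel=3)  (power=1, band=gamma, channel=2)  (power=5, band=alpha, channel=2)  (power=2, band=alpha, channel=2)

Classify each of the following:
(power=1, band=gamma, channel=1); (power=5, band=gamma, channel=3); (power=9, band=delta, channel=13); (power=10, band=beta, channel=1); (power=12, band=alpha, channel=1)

The common property of the 'Positive' items is: channel ≥ 5. No 'Negative' item has it.
Negative: (power=1, band=gamma, channel=1), since channel = 1. Negative: (power=5, band=gamma, channel=3), since channel = 3. Positive: (power=9, band=delta, channel=13), since channel = 13. Negative: (power=10, band=beta, channel=1), since channel = 1. Negative: (power=12, band=alpha, channel=1), since channel = 1.

Negative, Negative, Positive, Negative, Negative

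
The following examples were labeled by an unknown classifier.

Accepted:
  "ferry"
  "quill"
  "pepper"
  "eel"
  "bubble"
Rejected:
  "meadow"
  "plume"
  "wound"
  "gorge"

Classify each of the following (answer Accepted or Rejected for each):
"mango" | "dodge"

Rejected, Rejected

The distinguishing property — has a double letter — holds for all the 'Accepted' cases and none of the 'Rejected' cases.
"mango": no doubled letter — does not satisfy this, so Rejected.
"dodge": no doubled letter — does not satisfy this, so Rejected.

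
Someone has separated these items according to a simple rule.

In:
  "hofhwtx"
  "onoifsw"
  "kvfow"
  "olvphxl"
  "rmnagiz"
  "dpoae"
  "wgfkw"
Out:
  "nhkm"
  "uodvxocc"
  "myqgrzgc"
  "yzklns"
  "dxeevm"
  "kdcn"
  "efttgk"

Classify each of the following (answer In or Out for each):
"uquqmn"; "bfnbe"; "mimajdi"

The distinguishing property — odd length — holds for all the 'In' cases and none of the 'Out' cases.

Out, In, In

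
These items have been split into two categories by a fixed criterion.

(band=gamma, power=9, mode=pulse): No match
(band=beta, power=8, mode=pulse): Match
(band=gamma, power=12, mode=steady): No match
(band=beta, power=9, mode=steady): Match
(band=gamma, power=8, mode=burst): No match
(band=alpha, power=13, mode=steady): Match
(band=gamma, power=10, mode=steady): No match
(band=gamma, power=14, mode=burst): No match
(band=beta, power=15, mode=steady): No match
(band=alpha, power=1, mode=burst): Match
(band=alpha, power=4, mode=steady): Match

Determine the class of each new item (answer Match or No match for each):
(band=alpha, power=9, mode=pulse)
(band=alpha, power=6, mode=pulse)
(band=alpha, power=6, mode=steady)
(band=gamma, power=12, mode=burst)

The distinguishing property — band is not gamma AND power ≤ 13 — holds for all the 'Match' cases and none of the 'No match' cases.
(band=alpha, power=9, mode=pulse) → band is alpha, power = 9 → Match.
(band=alpha, power=6, mode=pulse) → band is alpha, power = 6 → Match.
(band=alpha, power=6, mode=steady) → band is alpha, power = 6 → Match.
(band=gamma, power=12, mode=burst) → band is gamma, power = 12 → No match.

Match, Match, Match, No match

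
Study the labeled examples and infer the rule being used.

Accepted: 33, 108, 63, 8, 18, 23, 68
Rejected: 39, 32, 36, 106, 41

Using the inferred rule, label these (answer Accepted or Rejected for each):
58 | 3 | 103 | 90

The rule appears to be: ≡ 3 (mod 5).
58: Accepted (58 mod 5 = 3). 3: Accepted (3 mod 5 = 3). 103: Accepted (103 mod 5 = 3). 90: Rejected (90 mod 5 = 0).

Accepted, Accepted, Accepted, Rejected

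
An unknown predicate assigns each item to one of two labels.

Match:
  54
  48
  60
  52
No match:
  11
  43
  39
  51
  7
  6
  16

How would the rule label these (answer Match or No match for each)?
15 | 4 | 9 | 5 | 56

No match, No match, No match, No match, Match

The common property of the 'Match' items is: even AND at least 39. No 'No match' item has it.
15: 15 is odd, 15 < 39 — doesn't qualify, so No match.
4: 4 is even, 4 < 39 — doesn't qualify, so No match.
9: 9 is odd, 9 < 39 — doesn't qualify, so No match.
5: 5 is odd, 5 < 39 — doesn't qualify, so No match.
56: 56 is even, 56 ≥ 39 — checks out, so Match.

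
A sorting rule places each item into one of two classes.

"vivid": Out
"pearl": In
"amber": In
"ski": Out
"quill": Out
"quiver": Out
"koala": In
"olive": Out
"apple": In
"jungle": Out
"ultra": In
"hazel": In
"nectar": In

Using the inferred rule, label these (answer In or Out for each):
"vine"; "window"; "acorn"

Out, Out, In

A rule that fits every label: contains 'a' — true of each 'In' example, false of each 'Out' one.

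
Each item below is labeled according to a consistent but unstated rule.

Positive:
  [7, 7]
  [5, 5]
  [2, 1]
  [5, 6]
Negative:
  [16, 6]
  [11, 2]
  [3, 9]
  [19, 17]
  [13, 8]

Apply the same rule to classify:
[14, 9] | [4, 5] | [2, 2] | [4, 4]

Negative, Positive, Positive, Positive

'Positive' ⟺ max ≤ 7.
[14, 9] → max 14 → Negative.
[4, 5] → max 5 → Positive.
[2, 2] → max 2 → Positive.
[4, 4] → max 4 → Positive.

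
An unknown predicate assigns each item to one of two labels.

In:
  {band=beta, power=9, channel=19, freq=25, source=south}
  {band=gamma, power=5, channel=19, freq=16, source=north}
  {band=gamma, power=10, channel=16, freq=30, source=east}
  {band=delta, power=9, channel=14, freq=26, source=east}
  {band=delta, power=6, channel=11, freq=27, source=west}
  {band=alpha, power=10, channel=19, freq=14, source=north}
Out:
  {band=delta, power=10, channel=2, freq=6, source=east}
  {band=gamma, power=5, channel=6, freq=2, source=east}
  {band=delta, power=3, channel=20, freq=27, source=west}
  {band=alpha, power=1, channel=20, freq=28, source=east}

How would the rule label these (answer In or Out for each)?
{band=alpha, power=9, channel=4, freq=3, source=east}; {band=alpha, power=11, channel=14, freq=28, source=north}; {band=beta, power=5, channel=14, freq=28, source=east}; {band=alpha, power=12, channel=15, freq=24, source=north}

Out, In, In, In

'In' ⟺ freq ≥ 14 AND power ≥ 5.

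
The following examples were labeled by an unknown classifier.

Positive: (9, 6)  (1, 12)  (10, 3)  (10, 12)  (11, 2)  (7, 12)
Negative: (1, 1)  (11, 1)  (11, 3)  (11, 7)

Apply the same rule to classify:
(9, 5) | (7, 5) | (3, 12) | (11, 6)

Negative, Negative, Positive, Positive

All 'Positive' examples share one property — product is even — and every 'Negative' example lacks it.
(9, 5) — 9·5 = 45, hence Negative. (7, 5) — 7·5 = 35, hence Negative. (3, 12) — 3·12 = 36, hence Positive. (11, 6) — 11·6 = 66, hence Positive.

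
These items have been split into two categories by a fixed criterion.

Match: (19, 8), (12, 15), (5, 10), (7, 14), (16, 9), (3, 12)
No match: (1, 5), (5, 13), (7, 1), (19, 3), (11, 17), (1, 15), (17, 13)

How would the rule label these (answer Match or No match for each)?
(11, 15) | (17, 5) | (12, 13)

The rule appears to be: sum is odd.
(11, 15) → 11+15 = 26 → No match. (17, 5) → 17+5 = 22 → No match. (12, 13) → 12+13 = 25 → Match.

No match, No match, Match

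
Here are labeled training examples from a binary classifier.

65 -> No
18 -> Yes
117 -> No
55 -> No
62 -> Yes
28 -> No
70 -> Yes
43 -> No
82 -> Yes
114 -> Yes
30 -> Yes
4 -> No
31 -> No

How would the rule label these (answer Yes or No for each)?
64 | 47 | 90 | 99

No, No, Yes, No

'Yes' ⟺ ≡ 2 (mod 4).
64: 64 mod 4 = 0 — does not fit, so No.
47: 47 mod 4 = 3 — does not fit, so No.
90: 90 mod 4 = 2 — has this property, so Yes.
99: 99 mod 4 = 3 — does not fit, so No.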